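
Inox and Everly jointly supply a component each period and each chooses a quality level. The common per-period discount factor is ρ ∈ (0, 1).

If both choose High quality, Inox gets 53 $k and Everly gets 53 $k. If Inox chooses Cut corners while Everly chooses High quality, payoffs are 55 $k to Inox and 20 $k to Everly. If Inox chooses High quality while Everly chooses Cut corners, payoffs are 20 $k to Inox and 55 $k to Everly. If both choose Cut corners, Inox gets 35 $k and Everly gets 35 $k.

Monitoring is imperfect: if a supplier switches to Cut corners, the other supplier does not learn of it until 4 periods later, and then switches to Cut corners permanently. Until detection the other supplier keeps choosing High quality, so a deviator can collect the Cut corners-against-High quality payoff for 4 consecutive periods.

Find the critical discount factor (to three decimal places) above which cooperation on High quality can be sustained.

0.562

Deviating for the 4 undetected periods gains 55−53 = 2 per period over cooperation, then loses 53−35 = 18 per period forever once punishment starts.
Gain: 2(1 + ρ + … + ρ^3); loss: 18·ρ^4/(1−ρ).
No profitable deviation ⇔ 2(1−ρ^4) ≤ 18·ρ^4, i.e. ρ^4 ≥ 2/(2+18) = 1/10.
Hence ρ ≥ (1/10)^(1/4) ≈ 0.562.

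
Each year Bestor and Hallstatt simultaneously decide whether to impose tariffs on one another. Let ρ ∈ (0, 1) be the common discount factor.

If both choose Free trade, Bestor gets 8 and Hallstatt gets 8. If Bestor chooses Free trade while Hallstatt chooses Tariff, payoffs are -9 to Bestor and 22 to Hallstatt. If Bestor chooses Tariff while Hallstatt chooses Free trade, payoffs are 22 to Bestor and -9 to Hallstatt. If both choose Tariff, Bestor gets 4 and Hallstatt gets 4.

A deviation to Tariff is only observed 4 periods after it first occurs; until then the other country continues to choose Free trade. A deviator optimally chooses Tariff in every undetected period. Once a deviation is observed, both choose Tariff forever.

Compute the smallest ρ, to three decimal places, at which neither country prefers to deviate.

Deviating for the 4 undetected periods gains 22−8 = 14 per period over cooperation, then loses 8−4 = 4 per period forever once punishment starts.
Gain: 14(1 + ρ + … + ρ^3); loss: 4·ρ^4/(1−ρ).
No profitable deviation ⇔ 14(1−ρ^4) ≤ 4·ρ^4, i.e. ρ^4 ≥ 14/(14+4) = 7/9.
Hence ρ ≥ (7/9)^(1/4) ≈ 0.939.

0.939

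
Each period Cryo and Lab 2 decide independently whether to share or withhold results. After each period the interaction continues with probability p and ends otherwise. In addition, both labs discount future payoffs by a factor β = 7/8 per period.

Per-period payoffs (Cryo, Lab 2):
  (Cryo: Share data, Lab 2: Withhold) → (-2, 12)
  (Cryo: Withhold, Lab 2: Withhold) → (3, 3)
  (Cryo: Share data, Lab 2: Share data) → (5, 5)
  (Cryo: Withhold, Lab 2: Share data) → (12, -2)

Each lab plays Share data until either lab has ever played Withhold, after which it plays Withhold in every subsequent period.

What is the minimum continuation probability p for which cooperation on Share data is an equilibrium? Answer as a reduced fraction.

With continuation probability p and discount β, the effective per-period discount factor is βp.
Grim-trigger IC: βp ≥ (12−5)/(12−3) = 7/9.
So p ≥ (7/9)/(7/8) = 8/9.

8/9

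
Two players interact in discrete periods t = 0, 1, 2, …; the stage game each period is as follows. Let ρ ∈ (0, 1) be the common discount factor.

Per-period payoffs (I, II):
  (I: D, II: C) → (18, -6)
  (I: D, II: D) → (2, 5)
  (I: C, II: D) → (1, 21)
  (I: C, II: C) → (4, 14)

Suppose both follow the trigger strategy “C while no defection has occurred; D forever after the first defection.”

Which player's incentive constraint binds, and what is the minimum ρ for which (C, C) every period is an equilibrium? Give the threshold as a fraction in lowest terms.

I; ρ ≥ 7/8

I: cooperation gives 4 each period; deviation gives 18 once then 2 forever.
  4/(1−ρ) ≥ 18 + 2ρ/(1−ρ) ⇒ ρ ≥ 14/16 = 7/8.
II: cooperation gives 14 each period; deviation gives 21 once then 5 forever.
  ρ ≥ 7/16.
Both must hold, so the binding constraint is I's: ρ ≥ 7/8.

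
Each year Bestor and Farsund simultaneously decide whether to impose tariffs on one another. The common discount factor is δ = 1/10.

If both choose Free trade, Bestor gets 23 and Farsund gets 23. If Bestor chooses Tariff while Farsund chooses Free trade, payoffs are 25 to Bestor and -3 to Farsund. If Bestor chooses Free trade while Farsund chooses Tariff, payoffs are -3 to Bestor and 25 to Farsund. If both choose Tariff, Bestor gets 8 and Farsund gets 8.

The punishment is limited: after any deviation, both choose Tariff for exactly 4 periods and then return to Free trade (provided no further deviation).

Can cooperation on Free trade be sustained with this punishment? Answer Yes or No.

Comparing payoff streams over the 5 periods until play realigns: cooperate → 23(1+δ+…+δ^4); deviate → 25 + 8(δ+…+δ^4).
Cooperation is sustained iff (23−8)(δ+…+δ^4) ≥ 25−23.
δ+…+δ^4 = 1/10·(1−(1/10)^4)/(1−1/10) = 0.1111, and (25−23)/(23−8) = 0.1333.
0.1111 < 0.1333, so cooperation is not sustainable.

No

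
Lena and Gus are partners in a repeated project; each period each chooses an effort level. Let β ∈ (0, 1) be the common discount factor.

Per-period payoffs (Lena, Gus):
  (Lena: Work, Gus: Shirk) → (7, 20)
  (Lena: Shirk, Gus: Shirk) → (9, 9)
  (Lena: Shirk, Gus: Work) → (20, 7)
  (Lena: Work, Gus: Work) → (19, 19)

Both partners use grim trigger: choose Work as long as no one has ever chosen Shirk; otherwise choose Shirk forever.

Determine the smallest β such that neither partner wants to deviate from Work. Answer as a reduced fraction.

Cooperation forever yields 19 each period: 19/(1−β).
Deviating yields 20 once, then 9 forever: 20 + 9β/(1−β).
No profitable deviation requires 19/(1−β) ≥ 20 + 9β/(1−β).
Multiplying by (1−β): 19 ≥ 20(1−β) + 9β = 20 − 11β.
So 11β ≥ 1, i.e. β ≥ 1/11.

1/11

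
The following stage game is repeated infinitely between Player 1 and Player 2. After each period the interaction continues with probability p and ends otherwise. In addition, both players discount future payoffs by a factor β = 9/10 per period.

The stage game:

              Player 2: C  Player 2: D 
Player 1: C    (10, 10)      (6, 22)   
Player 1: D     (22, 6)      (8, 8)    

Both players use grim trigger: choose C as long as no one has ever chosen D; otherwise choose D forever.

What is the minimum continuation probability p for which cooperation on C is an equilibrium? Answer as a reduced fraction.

20/21

With continuation probability p and discount β, the effective per-period discount factor is βp.
Grim-trigger IC: βp ≥ (22−10)/(22−8) = 6/7.
So p ≥ (6/7)/(9/10) = 20/21.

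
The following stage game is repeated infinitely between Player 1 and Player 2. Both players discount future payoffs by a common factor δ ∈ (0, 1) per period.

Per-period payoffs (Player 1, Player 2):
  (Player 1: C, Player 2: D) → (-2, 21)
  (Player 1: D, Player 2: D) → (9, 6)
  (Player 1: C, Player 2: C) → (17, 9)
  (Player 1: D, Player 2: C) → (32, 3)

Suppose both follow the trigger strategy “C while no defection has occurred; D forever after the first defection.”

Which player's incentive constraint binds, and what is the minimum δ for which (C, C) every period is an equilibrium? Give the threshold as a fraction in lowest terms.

Player 1's threshold: (32−17)/(32−9) = 15/23.
Player 2's threshold: (21−9)/(21−6) = 4/5.
15/23 < 4/5, so Player 2 binds and δ* = 4/5.

Player 2; δ ≥ 4/5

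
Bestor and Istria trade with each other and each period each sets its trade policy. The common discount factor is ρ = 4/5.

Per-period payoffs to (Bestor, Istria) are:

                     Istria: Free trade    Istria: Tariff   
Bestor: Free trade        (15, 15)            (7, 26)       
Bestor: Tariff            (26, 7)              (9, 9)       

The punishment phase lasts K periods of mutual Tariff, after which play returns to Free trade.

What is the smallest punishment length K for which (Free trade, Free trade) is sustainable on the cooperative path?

3

Need Σ_{k=1}^{K} ρ^k ≥ (26−15)/(15−9) = 1.8333 at ρ = 4/5.
At K = 2 the sum is 1.4400 < 1.8333; at K = 3 it is 1.9520 ≥ 1.8333.
So the minimum punishment length is K = 3.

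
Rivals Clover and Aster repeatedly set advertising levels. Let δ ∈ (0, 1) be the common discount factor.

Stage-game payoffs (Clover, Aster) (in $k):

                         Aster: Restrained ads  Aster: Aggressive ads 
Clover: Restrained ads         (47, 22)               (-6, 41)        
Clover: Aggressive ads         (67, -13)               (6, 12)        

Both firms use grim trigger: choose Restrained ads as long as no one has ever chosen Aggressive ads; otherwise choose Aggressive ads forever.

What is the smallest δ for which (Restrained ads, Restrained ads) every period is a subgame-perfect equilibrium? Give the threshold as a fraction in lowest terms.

19/29

Clover's threshold: (67−47)/(67−6) = 20/61.
Aster's threshold: (41−22)/(41−12) = 19/29.
20/61 < 19/29, so Aster binds and δ* = 19/29.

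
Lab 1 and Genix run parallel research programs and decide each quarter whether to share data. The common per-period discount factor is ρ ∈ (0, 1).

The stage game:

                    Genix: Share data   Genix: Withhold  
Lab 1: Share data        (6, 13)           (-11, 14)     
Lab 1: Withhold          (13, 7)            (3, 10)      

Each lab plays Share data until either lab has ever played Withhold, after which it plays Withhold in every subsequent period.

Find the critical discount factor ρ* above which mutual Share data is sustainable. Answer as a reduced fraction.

7/10

Lab 1's threshold: (13−6)/(13−3) = 7/10.
Genix's threshold: (14−13)/(14−10) = 1/4.
7/10 > 1/4, so Lab 1 binds and ρ* = 7/10.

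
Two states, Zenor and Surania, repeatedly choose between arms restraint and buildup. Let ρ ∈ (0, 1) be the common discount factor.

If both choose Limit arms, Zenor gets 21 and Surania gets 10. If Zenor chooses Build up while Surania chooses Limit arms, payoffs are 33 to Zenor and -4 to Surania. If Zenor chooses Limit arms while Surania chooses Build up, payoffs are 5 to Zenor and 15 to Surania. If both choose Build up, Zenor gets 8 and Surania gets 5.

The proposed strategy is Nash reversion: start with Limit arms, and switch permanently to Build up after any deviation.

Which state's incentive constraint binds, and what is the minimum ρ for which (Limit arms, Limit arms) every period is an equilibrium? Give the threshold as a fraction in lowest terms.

Zenor: cooperation gives 21 each period; deviation gives 33 once then 8 forever.
  21/(1−ρ) ≥ 33 + 8ρ/(1−ρ) ⇒ ρ ≥ 12/25.
Surania: cooperation gives 10 each period; deviation gives 15 once then 5 forever.
  ρ ≥ 5/10 = 1/2.
Both must hold, so the binding constraint is Surania's: ρ ≥ 1/2.

Surania; ρ ≥ 1/2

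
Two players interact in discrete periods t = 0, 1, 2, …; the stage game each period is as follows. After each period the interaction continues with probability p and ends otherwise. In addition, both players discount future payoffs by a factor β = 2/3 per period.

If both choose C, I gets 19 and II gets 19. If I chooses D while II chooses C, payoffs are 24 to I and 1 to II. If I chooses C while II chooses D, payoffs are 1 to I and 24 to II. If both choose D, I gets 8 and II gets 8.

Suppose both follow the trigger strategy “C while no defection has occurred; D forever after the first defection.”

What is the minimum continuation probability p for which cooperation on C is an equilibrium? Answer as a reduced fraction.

15/32

Expected continuation weight on next period's payoff is β·p = 2/3·p, which plays the role of the discount factor.
Cooperation requires 2/3·p ≥ (24−19)/(24−8) = 5/16, hence p ≥ 15/32.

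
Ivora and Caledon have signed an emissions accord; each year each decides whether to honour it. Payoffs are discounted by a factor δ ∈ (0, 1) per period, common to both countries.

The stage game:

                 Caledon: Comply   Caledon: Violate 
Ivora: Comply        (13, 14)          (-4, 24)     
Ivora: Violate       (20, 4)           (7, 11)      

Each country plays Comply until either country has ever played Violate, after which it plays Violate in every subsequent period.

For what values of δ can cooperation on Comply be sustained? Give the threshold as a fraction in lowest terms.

Ivora: cooperation gives 13 each period; deviation gives 20 once then 7 forever.
  13/(1−δ) ≥ 20 + 7δ/(1−δ) ⇒ δ ≥ 7/13.
Caledon: cooperation gives 14 each period; deviation gives 24 once then 11 forever.
  δ ≥ 10/13.
Both must hold, so the binding constraint is Caledon's: δ ≥ 10/13.

10/13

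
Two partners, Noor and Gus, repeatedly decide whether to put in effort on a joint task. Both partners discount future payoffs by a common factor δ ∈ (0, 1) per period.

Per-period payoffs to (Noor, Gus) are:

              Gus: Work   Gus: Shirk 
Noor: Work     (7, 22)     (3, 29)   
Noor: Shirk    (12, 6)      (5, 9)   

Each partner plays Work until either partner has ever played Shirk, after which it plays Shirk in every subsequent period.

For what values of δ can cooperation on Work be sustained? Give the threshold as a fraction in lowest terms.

For Noor: deviation gain 12−7 = 5, per-period punishment loss 7−5 = 2. IC gives δ ≥ 5/7.
For Gus: gain 7, loss 13 per period, so δ ≥ 7/20.
The tighter constraint is Noor's, so cooperation needs δ ≥ 5/7.

5/7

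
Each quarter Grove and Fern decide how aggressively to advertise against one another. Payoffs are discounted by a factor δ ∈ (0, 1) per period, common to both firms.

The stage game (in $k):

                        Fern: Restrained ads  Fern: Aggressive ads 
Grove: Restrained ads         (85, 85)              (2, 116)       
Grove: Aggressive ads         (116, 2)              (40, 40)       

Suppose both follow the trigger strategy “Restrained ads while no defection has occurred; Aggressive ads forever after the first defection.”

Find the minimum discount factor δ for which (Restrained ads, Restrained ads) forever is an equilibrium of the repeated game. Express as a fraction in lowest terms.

One-period gain from deviating is 116 − 85 = 31. The loss is 85 − 40 = 45 in every subsequent period, with present value 45·δ/(1−δ).
Deviation is unprofitable when 45·δ/(1−δ) ≥ 31, i.e. δ/(1−δ) ≥ 31/45.
Equivalently δ ≥ 31/(31+45) = 31/76.

31/76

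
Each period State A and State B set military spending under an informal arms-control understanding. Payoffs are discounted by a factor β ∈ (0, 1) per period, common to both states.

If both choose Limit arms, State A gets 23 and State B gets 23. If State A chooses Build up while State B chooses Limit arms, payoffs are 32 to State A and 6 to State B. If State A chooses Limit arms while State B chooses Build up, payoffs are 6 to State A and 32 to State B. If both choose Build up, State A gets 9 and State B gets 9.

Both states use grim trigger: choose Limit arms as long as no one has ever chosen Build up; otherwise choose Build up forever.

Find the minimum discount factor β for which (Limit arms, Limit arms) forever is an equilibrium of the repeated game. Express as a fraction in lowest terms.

9/23

Under grim trigger the critical discount factor is (T−C)/(T−P) with T = 32, C = 23, P = 9.
β* = (32−23)/(32−9) = 9/23.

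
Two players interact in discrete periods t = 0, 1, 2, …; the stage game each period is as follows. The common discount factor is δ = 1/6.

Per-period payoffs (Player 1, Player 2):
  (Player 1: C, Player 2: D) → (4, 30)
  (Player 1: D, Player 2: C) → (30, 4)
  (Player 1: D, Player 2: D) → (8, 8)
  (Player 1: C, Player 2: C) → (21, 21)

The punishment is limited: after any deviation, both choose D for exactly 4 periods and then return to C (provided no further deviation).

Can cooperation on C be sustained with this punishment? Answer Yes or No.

No

Comparing payoff streams over the 5 periods until play realigns: cooperate → 21(1+δ+…+δ^4); deviate → 30 + 8(δ+…+δ^4).
Cooperation is sustained iff (21−8)(δ+…+δ^4) ≥ 30−21.
δ+…+δ^4 = 1/6·(1−(1/6)^4)/(1−1/6) = 0.1998, and (30−21)/(21−8) = 0.6923.
0.1998 < 0.6923, so cooperation is not sustainable.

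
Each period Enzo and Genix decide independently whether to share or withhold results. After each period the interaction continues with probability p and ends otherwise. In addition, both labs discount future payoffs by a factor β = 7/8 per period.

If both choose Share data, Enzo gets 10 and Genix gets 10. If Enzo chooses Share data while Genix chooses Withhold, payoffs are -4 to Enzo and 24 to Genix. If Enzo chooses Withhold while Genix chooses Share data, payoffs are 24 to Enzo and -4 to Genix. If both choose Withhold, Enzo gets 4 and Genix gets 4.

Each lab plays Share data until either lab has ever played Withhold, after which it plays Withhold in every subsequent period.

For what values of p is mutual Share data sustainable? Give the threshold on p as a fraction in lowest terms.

Expected continuation weight on next period's payoff is β·p = 7/8·p, which plays the role of the discount factor.
Cooperation requires 7/8·p ≥ (24−10)/(24−4) = 7/10, hence p ≥ 4/5.

4/5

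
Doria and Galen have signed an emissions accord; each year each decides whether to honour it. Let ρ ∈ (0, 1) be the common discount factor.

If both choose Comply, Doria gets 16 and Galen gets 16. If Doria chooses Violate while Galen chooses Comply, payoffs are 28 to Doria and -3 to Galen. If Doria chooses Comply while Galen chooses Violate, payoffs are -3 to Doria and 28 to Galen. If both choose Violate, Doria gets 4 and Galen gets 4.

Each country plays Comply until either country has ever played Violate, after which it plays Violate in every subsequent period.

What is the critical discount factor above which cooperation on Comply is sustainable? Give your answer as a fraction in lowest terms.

1/2

Cooperation forever yields 16 each period: 16/(1−ρ).
Deviating yields 28 once, then 4 forever: 28 + 4ρ/(1−ρ).
No profitable deviation requires 16/(1−ρ) ≥ 28 + 4ρ/(1−ρ).
Multiplying by (1−ρ): 16 ≥ 28(1−ρ) + 4ρ = 28 − 24ρ.
So 24ρ ≥ 12, i.e. ρ ≥ 12/24 = 1/2.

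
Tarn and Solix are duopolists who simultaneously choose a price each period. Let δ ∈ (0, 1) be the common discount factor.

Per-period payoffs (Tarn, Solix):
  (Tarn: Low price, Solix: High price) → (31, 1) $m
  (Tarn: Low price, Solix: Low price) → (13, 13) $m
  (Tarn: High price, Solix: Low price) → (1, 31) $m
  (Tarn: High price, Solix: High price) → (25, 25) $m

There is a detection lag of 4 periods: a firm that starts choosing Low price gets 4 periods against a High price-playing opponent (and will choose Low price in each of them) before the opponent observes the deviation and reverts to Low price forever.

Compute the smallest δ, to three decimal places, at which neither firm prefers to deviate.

Deviating for the 4 undetected periods gains 31−25 = 6 per period over cooperation, then loses 25−13 = 12 per period forever once punishment starts.
Gain: 6(1 + δ + … + δ^3); loss: 12·δ^4/(1−δ).
No profitable deviation ⇔ 6(1−δ^4) ≤ 12·δ^4, i.e. δ^4 ≥ 6/(6+12) = 1/3.
Hence δ ≥ (1/3)^(1/4) ≈ 0.760.

0.760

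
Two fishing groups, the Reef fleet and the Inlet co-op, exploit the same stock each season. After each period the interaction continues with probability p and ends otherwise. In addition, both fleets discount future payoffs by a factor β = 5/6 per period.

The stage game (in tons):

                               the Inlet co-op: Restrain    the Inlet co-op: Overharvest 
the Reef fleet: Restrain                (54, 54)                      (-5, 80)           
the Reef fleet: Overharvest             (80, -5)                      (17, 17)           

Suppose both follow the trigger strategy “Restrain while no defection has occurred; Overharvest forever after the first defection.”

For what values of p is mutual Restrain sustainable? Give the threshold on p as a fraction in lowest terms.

With continuation probability p and discount β, the effective per-period discount factor is βp.
Grim-trigger IC: βp ≥ (80−54)/(80−17) = 26/63.
So p ≥ (26/63)/(5/6) = 52/105.

52/105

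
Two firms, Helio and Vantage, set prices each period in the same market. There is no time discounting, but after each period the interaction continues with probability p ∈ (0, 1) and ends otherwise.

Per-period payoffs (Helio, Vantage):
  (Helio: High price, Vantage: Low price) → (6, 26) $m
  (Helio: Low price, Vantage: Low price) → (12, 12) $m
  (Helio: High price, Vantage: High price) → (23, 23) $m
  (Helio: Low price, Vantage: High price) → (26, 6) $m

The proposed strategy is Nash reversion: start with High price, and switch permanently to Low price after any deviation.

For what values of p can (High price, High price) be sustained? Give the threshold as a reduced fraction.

Expected cooperation value is 23 + p·23 + p²·23 + … = 23/(1−p); deviation gives 26 + p·12/(1−p).
23 ≥ 26(1−p) + 12p ⇒ 14p ≥ 3 ⇒ p ≥ 3/14.

3/14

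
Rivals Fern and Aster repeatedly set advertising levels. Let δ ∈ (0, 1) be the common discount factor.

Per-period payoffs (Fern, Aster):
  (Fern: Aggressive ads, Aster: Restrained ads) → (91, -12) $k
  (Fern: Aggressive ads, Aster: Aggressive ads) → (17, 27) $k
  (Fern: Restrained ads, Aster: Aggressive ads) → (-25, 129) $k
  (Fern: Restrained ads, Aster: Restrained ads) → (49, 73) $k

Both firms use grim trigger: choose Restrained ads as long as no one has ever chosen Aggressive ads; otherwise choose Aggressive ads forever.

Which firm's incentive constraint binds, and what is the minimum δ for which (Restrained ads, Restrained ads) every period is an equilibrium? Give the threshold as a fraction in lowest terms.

For Fern: deviation gain 91−49 = 42, per-period punishment loss 49−17 = 32. IC gives δ ≥ 42/74 = 21/37.
For Aster: gain 56, loss 46 per period, so δ ≥ 56/102 = 28/51.
The tighter constraint is Fern's, so cooperation needs δ ≥ 21/37.

Fern; δ ≥ 21/37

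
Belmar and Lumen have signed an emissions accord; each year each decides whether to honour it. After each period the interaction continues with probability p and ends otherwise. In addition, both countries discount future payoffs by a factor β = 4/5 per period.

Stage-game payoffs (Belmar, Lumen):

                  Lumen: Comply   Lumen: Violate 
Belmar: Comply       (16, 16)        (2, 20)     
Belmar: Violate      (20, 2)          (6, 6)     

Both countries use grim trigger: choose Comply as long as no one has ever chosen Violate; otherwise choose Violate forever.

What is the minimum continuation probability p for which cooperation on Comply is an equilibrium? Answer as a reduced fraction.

5/14

With continuation probability p and discount β, the effective per-period discount factor is βp.
Grim-trigger IC: βp ≥ (20−16)/(20−6) = 2/7.
So p ≥ (2/7)/(4/5) = 5/14.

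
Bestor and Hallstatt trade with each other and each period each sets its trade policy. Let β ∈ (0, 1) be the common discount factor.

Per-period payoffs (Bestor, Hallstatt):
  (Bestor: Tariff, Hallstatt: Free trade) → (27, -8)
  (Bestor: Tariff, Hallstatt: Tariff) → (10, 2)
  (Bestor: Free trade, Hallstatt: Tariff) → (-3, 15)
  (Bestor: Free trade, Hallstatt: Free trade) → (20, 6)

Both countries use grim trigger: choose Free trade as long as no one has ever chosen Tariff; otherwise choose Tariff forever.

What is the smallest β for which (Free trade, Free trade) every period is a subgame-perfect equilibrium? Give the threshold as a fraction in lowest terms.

For Bestor: deviation gain 27−20 = 7, per-period punishment loss 20−10 = 10. IC gives β ≥ 7/17.
For Hallstatt: gain 9, loss 4 per period, so β ≥ 9/13.
The tighter constraint is Hallstatt's, so cooperation needs β ≥ 9/13.

9/13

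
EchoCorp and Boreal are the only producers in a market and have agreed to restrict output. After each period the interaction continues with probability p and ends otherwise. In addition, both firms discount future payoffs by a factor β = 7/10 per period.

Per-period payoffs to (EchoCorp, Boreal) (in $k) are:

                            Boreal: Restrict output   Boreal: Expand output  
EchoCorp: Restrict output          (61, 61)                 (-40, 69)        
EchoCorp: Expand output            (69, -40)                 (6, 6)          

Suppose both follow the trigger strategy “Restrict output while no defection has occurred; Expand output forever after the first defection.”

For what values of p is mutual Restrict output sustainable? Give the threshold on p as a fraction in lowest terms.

With continuation probability p and discount β, the effective per-period discount factor is βp.
Grim-trigger IC: βp ≥ (69−61)/(69−6) = 8/63.
So p ≥ (8/63)/(7/10) = 80/441.

80/441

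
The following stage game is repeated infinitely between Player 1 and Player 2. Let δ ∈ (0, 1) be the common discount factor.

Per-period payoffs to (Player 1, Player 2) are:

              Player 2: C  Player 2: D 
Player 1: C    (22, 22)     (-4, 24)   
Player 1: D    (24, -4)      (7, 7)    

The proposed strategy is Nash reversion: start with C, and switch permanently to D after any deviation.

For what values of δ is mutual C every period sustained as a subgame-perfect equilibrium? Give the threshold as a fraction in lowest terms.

2/17

One-period gain from deviating is 24 − 22 = 2. The loss is 22 − 7 = 15 in every subsequent period, with present value 15·δ/(1−δ).
Deviation is unprofitable when 15·δ/(1−δ) ≥ 2, i.e. δ/(1−δ) ≥ 2/15.
Equivalently δ ≥ 2/(2+15) = 2/17.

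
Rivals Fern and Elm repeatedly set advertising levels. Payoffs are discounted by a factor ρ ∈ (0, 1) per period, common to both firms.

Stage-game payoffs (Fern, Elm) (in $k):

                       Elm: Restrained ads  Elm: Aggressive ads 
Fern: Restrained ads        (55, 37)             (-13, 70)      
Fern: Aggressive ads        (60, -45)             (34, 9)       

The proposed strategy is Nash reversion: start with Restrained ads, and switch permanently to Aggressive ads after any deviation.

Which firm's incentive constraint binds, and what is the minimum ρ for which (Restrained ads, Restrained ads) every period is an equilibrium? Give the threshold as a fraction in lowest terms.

For Fern: deviation gain 60−55 = 5, per-period punishment loss 55−34 = 21. IC gives ρ ≥ 5/26.
For Elm: gain 33, loss 28 per period, so ρ ≥ 33/61.
The tighter constraint is Elm's, so cooperation needs ρ ≥ 33/61.

Elm; ρ ≥ 33/61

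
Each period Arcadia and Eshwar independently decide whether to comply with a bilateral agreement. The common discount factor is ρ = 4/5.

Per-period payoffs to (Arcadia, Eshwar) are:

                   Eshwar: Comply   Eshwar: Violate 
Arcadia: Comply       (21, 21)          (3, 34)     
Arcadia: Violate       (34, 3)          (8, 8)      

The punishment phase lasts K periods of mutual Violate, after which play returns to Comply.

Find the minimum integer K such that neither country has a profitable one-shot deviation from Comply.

2

No profitable deviation requires (21−8)(ρ+…+ρ^K) ≥ 34−21, i.e. ρ+…+ρ^K ≥ 1 ≈ 1.0000.
With ρ = 4/5, the partial sums are K=1: 0.8000, K=2: 1.4400.
K = 2 is the first length at which the sum reaches 1.0000.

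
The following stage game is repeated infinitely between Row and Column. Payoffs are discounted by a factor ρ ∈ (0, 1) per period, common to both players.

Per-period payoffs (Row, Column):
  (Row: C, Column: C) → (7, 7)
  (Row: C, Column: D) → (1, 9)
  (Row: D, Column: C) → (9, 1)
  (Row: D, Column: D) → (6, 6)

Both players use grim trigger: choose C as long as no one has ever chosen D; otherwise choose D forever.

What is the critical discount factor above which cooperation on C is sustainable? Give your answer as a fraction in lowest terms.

2/3

One-period gain from deviating is 9 − 7 = 2. The loss is 7 − 6 = 1 in every subsequent period, with present value 1·ρ/(1−ρ).
Deviation is unprofitable when 1·ρ/(1−ρ) ≥ 2, i.e. ρ/(1−ρ) ≥ 2.
Equivalently ρ ≥ 2/(2+1) = 2/3.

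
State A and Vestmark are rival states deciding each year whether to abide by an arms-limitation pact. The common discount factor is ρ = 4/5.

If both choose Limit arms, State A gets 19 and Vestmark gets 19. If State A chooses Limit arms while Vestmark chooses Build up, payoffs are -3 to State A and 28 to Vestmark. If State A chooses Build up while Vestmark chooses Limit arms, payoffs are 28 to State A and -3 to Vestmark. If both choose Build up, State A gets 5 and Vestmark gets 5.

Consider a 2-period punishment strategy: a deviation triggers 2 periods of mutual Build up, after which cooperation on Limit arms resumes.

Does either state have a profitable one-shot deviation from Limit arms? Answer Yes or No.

No

A one-shot deviation gives 28 now, then 5 for 2 periods, then back to 19.
Gain from deviating: (28−19) today; loss: (19−5) in each of the next 2 periods.
No-deviation condition: (19−5)(ρ+…+ρ^2) ≥ 28−19, i.e. ρ+…+ρ^2 ≥ 9/14.
At ρ = 4/5: ρ+…+ρ^2 = 1.4400 ≥ 0.6429.
So cooperation is sustainable.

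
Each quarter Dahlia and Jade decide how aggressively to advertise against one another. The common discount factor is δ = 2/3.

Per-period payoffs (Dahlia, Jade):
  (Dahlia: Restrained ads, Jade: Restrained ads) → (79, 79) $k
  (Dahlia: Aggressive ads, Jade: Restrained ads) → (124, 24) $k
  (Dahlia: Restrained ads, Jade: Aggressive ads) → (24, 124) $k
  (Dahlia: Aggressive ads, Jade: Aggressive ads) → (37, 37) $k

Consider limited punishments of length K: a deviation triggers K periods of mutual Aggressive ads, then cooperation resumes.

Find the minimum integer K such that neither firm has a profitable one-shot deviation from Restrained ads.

2

No profitable deviation requires (79−37)(δ+…+δ^K) ≥ 124−79, i.e. δ+…+δ^K ≥ 15/14 ≈ 1.0714.
With δ = 2/3, the partial sums are K=1: 0.6667, K=2: 1.1111.
K = 2 is the first length at which the sum reaches 1.0714.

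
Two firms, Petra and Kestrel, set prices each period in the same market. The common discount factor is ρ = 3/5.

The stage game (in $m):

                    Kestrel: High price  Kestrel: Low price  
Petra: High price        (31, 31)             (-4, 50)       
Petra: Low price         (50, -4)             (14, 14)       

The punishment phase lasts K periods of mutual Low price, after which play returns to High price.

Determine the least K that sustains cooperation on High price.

IC: ρ(1−ρ^K)/(1−ρ) ≥ (50−31)/(31−14) = 19/17.
With ρ = 3/5: need 1 − ρ^K ≥ 19/17·(1−3/5)/(3/5), i.e. ρ^K ≤ 0.2549.
Since (3/5)^2 = 0.3600 and (3/5)^3 = 0.2160, the smallest such K is 3.

3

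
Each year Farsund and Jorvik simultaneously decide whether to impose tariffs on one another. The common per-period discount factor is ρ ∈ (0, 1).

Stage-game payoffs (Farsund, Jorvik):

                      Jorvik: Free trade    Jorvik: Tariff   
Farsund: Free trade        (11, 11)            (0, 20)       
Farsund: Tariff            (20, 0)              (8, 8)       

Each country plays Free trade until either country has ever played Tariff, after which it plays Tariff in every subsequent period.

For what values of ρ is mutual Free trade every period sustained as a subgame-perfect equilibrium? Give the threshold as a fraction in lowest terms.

Cooperation forever yields 11 each period: 11/(1−ρ).
Deviating yields 20 once, then 8 forever: 20 + 8ρ/(1−ρ).
No profitable deviation requires 11/(1−ρ) ≥ 20 + 8ρ/(1−ρ).
Multiplying by (1−ρ): 11 ≥ 20(1−ρ) + 8ρ = 20 − 12ρ.
So 12ρ ≥ 9, i.e. ρ ≥ 9/12 = 3/4.

3/4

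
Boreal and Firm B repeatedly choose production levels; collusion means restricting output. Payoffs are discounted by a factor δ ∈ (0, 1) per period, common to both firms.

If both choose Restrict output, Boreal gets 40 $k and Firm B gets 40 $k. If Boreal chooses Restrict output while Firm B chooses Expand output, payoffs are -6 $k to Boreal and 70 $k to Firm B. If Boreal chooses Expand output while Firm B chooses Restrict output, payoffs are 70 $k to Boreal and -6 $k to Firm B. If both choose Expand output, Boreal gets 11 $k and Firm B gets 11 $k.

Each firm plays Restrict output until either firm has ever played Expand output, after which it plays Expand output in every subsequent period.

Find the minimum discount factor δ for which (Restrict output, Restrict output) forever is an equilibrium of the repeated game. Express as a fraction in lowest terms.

30/59

40/(1−δ) ≥ 70 + 11δ/(1−δ)
40 ≥ 70 − 59δ
δ ≥ 30/59.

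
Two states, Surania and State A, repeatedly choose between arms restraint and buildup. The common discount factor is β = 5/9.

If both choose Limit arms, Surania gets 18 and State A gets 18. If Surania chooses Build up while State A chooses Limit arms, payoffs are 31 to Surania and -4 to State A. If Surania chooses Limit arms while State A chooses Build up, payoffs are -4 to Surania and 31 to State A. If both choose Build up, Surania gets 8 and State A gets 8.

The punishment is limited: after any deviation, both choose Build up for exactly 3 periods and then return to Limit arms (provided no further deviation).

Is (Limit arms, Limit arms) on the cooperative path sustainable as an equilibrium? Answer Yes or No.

No

IC: β+…+β^3 ≥ (31−18)/(18−8) = 13/10.
At β = 5/9: partial sum = 1.0357 < 1.3000. Cooperation not sustainable.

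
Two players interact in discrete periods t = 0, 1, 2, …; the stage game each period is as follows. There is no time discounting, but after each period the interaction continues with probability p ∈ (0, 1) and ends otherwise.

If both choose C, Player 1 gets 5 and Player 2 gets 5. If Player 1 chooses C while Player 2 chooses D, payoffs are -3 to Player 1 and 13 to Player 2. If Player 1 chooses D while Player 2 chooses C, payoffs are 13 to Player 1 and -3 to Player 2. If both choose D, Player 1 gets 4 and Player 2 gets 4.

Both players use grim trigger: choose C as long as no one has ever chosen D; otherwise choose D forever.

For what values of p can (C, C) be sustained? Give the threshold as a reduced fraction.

8/9

With no time discounting, the continuation probability p plays the role of the discount factor.
Grim-trigger IC: 5/(1−p) ≥ 13 + 4p/(1−p) ⇒ p ≥ (13−5)/(13−4) = 8/9.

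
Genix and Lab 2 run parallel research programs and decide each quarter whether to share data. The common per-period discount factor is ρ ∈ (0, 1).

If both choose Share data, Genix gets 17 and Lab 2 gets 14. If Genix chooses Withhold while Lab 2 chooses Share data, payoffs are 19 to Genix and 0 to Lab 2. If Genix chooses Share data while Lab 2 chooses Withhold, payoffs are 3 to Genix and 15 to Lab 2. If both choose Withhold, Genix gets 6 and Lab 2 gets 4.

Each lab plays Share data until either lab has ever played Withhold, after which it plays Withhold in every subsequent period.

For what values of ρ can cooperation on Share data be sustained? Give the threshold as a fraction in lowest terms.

2/13

Genix's threshold: (19−17)/(19−6) = 2/13.
Lab 2's threshold: (15−14)/(15−4) = 1/11.
2/13 > 1/11, so Genix binds and ρ* = 2/13.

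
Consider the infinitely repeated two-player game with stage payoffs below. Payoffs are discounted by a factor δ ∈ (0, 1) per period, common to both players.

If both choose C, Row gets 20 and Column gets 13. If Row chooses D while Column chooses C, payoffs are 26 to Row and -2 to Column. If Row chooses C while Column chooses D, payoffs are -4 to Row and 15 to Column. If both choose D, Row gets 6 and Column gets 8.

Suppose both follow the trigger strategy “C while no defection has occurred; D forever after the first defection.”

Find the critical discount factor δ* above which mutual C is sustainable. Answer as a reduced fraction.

For Row: deviation gain 26−20 = 6, per-period punishment loss 20−6 = 14. IC gives δ ≥ 6/20 = 3/10.
For Column: gain 2, loss 5 per period, so δ ≥ 2/7.
The tighter constraint is Row's, so cooperation needs δ ≥ 3/10.

3/10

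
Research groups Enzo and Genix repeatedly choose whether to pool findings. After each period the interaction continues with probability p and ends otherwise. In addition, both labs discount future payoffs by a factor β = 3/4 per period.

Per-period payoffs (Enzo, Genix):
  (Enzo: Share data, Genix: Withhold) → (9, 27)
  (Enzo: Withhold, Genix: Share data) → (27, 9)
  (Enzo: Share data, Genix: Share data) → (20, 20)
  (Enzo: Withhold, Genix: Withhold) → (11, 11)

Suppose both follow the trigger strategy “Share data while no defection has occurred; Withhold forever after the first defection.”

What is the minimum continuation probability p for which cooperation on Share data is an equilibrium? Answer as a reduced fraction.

7/12

Expected continuation weight on next period's payoff is β·p = 3/4·p, which plays the role of the discount factor.
Cooperation requires 3/4·p ≥ (27−20)/(27−11) = 7/16, hence p ≥ 7/12.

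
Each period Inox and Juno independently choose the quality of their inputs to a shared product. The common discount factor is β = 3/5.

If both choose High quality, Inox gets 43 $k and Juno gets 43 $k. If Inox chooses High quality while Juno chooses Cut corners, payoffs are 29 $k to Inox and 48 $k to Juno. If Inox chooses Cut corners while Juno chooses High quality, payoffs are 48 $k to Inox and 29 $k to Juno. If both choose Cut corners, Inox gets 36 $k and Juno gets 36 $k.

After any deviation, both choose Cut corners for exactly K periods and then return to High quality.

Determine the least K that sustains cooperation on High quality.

Need Σ_{k=1}^{K} β^k ≥ (48−43)/(43−36) = 0.7143 at β = 3/5.
At K = 1 the sum is 0.6000 < 0.7143; at K = 2 it is 0.9600 ≥ 0.7143.
So the minimum punishment length is K = 2.

2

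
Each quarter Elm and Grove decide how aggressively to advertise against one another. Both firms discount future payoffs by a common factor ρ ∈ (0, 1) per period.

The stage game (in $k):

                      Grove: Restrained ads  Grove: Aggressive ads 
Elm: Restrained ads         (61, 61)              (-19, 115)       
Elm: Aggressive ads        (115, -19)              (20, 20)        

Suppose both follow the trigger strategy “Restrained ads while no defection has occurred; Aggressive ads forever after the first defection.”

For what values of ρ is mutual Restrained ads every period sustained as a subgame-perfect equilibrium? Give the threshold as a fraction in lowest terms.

Cooperation forever yields 61 each period: 61/(1−ρ).
Deviating yields 115 once, then 20 forever: 115 + 20ρ/(1−ρ).
No profitable deviation requires 61/(1−ρ) ≥ 115 + 20ρ/(1−ρ).
Multiplying by (1−ρ): 61 ≥ 115(1−ρ) + 20ρ = 115 − 95ρ.
So 95ρ ≥ 54, i.e. ρ ≥ 54/95.

54/95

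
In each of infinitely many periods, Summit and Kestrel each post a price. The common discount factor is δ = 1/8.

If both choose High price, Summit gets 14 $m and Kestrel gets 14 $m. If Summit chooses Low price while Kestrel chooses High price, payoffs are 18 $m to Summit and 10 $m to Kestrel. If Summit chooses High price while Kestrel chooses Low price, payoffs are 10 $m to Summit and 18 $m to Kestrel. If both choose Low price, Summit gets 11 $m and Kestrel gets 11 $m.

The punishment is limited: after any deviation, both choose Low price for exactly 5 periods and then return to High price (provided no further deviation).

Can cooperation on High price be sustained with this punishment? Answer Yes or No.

No

IC: δ+…+δ^5 ≥ (18−14)/(14−11) = 4/3.
At δ = 1/8: partial sum = 0.1429 < 1.3333. Cooperation not sustainable.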